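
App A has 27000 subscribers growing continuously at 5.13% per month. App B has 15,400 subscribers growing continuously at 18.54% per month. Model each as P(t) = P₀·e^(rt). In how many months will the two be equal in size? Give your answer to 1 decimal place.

27000·e^(0.0513t) = 15400·e^(0.1854t)
27000/15400 = e^((0.1854 − 0.0513)t) → ln(1.75325) = 0.1341·t
t = 0.56147 / 0.1341

t ≈ 4.2 months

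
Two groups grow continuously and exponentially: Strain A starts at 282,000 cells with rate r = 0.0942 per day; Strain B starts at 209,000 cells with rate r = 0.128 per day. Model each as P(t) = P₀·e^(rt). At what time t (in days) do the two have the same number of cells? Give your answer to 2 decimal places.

282000·e^(0.0942t) = 209000·e^(0.128t)
282000/209000 = e^((0.128 − 0.0942)t) → ln(1.34928) = 0.0338·t
t = 0.29957 / 0.0338

t ≈ 8.86 days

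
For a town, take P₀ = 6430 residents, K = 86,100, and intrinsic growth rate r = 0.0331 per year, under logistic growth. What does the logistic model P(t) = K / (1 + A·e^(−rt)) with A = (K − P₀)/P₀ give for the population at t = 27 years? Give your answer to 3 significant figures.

A = (86100 − 6430)/6430 = 12.39036
P(27) = 86100 / (1 + 12.39036·e^(−0.0331·27)) = 86100 / (1 + 12.39036·0.409139)
= 86100 / 6.06938 ≈ 14185.96

≈ 14,200 residents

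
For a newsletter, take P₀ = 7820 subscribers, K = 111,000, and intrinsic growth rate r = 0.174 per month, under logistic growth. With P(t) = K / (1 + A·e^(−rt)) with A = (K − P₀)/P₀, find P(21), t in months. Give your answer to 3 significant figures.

≈ 82,700 subscribers

A = (111000 − 7820)/7820 = 13.19437
P(21) = 111000 / (1 + 13.19437·e^(−0.174·21)) = 111000 / (1 + 13.19437·0.025887)
= 111000 / 1.34157 ≈ 82739.03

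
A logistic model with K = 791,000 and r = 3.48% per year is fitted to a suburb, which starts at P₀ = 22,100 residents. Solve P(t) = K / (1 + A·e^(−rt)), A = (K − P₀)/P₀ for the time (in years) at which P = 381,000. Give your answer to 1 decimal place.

A = (791000 − 22100)/22100 = 34.79186
381000 = 791000/(1 + 34.79186·e^(−0.0348t)) → 1 + 34.79186·e^(−0.0348t) = 2.07612
e^(−0.0348t) = 0.03093 → t = ln(32.33097)/0.0348 = 3.47603/0.0348

t ≈ 99.9 years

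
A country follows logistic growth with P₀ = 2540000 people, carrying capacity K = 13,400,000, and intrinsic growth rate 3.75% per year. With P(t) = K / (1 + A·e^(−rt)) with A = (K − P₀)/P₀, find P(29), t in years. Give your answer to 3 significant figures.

≈ 5,490,000 people

A = (13400000 − 2540000)/2540000 = 4.27559
P(29) = 13400000 / (1 + 4.27559·e^(−0.0375·29)) = 13400000 / (1 + 4.27559·0.337058)
= 13400000 / 2.44112 ≈ 5489278.28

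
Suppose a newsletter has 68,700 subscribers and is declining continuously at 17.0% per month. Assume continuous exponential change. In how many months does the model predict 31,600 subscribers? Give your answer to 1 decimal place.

t ≈ 4.6 months

31600 = 68700 · e^(-0.17·t)
t = ln(31600/68700) / -0.17 = ln(0.45997) / -0.17 = -0.77659 / -0.17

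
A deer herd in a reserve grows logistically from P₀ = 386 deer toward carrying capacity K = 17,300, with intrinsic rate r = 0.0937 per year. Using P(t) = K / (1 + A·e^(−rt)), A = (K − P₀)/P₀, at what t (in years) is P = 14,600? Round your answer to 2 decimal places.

A = (17300 − 386)/386 = 43.81865
14600 = 17300/(1 + 43.81865·e^(−0.0937t)) → 1 + 43.81865·e^(−0.0937t) = 1.18493
e^(−0.0937t) = 0.00422 → t = ln(236.94531)/0.0937 = 5.46783/0.0937

t ≈ 58.35 years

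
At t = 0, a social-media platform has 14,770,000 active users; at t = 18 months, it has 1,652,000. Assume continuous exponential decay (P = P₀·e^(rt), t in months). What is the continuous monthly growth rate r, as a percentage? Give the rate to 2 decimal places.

r ≈ -12.17% per month

1652000 = 14770000 · e^(r·18)
e^(18r) = 1652000/14770000 = 0.11185
r = ln(0.11185) / 18 = -2.19061 / 18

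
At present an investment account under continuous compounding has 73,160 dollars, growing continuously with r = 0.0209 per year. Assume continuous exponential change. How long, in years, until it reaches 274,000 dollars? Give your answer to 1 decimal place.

274000 = 73160 · e^(0.0209·t)
t = ln(274000/73160) / 0.0209 = ln(3.74522) / 0.0209 = 1.32048 / 0.0209

t ≈ 63.2 years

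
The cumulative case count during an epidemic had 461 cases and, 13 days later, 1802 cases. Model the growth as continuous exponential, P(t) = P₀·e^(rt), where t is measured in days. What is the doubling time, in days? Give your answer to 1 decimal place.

doubling time ≈ 6.6 days

r = ln(1802/461) / 13 = ln(3.90889) / 13 ≈ 0.104866 per day
doubling time = ln 2 / |r| = 0.69315 / 0.104866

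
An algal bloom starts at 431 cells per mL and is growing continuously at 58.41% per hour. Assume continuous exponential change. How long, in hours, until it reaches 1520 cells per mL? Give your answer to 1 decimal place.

1520 = 431 · e^(0.5841·t)
t = ln(1520/431) / 0.5841 = ln(3.52668) / 0.5841 = 1.26036 / 0.5841

t ≈ 2.2 hours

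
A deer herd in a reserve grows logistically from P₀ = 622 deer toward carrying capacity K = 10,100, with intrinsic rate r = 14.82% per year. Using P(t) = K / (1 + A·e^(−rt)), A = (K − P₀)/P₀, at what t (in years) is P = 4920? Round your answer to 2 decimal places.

A = (10100 − 622)/622 = 15.23794
4920 = 10100/(1 + 15.23794·e^(−0.1482t)) → 1 + 15.23794·e^(−0.1482t) = 2.05285
e^(−0.1482t) = 0.069094 → t = ln(14.4731)/0.1482 = 2.67229/0.1482

t ≈ 18.03 years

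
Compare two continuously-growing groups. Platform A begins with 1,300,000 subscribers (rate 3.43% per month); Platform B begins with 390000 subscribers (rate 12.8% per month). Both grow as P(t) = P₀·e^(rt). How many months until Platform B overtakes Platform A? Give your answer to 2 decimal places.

t ≈ 12.85 months

1300000·e^(0.0343t) = 390000·e^(0.128t)
1300000/390000 = e^((0.128 − 0.0343)t) → ln(3.33333) = 0.0937·t
t = 1.20397 / 0.0937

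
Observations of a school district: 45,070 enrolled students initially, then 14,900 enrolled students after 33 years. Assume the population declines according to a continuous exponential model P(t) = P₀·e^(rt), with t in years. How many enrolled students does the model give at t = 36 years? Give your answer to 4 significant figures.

≈ 13,470 enrolled students

r = ln(14900/45070) / 33 ≈ -0.033541 per year
P(36) = 45070 · e^(-0.033541·36) = 45070 · 0.29895 ≈ 13473.68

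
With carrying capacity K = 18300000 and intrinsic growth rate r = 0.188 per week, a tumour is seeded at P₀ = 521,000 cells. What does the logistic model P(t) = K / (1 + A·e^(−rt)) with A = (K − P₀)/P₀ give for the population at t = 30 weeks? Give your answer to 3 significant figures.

A = (18300000 − 521000)/521000 = 34.12476
P(30) = 18300000 / (1 + 34.12476·e^(−0.188·30)) = 18300000 / (1 + 34.12476·0.003553)
= 18300000 / 1.12124 ≈ 16321204.41

≈ 16,300,000 cells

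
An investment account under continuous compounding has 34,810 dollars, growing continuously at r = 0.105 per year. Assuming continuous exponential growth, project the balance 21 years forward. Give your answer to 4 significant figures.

≈ 315,700 dollars

P(21) = 34810 · e^(0.105·21) = 34810 · e^(2.205)
= 34810 · 9.07025 ≈ 315735.46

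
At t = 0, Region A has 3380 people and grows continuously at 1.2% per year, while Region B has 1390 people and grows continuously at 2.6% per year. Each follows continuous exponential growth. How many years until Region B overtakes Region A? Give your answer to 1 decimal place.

3380·e^(0.012t) = 1390·e^(0.026t)
3380/1390 = e^((0.026 − 0.012)t) → ln(2.43165) = 0.014·t
t = 0.88857 / 0.014

t ≈ 63.5 years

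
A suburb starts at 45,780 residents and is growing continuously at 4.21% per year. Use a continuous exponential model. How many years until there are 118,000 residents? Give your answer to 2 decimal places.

118000 = 45780 · e^(0.0421·t)
t = ln(118000/45780) / 0.0421 = ln(2.57754) / 0.0421 = 0.94684 / 0.0421

t ≈ 22.49 years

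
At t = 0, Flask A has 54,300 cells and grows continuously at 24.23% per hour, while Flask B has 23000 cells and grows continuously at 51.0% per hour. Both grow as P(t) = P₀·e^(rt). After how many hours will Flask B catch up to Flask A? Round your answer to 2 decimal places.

t ≈ 3.21 hours

54300·e^(0.2423t) = 23000·e^(0.51t)
54300/23000 = e^((0.51 − 0.2423)t) → ln(2.36087) = 0.2677·t
t = 0.85903 / 0.2677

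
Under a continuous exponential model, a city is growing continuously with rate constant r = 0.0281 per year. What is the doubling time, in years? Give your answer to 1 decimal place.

doubling time = ln(2) / |r| = 0.69315 / 0.0281

doubling time ≈ 24.7 years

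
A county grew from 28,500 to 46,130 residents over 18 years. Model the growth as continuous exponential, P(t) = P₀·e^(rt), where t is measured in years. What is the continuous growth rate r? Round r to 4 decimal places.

r ≈ 0.0268 per year

46130 = 28500 · e^(r·18)
e^(18r) = 46130/28500 = 1.6186
r = ln(1.6186) / 18 = 0.48156 / 18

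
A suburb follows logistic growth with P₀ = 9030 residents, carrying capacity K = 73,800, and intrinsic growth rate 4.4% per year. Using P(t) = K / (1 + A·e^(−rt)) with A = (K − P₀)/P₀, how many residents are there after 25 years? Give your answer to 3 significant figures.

≈ 21,800 residents

A = (73800 − 9030)/9030 = 7.17276
P(25) = 73800 / (1 + 7.17276·e^(−0.044·25)) = 73800 / (1 + 7.17276·0.332871)
= 73800 / 3.3876 ≈ 21785.31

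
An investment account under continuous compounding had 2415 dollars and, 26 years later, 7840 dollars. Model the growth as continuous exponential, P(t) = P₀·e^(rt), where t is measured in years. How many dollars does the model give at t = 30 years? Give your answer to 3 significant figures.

r = ln(7840/2415) / 26 ≈ 0.04529 per year
P(30) = 2415 · e^(0.04529·30) = 2415 · 3.89113 ≈ 9397.08

≈ 9,400 dollars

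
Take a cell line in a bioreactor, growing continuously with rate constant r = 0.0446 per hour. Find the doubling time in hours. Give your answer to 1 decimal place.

doubling time ≈ 15.5 hours

doubling time = ln(2) / |r| = 0.69315 / 0.0446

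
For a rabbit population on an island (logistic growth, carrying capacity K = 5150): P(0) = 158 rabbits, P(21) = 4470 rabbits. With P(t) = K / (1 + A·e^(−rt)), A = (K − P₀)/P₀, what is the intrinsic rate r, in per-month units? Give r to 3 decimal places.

A = (5150 − 158)/158 = 31.59494
4470 = 5150/(1 + 31.59494·e^(−r·21)) → e^(−21r) = (1.15213 − 1)/31.59494 = 0.004815
r = −ln(0.004815)/21 = 5.33605/21

r ≈ 0.254 per month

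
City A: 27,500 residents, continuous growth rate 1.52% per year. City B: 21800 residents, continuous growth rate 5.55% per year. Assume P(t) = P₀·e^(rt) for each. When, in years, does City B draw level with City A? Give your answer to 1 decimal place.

t ≈ 5.8 years

27500·e^(0.0152t) = 21800·e^(0.0555t)
27500/21800 = e^((0.0555 − 0.0152)t) → ln(1.26147) = 0.0403·t
t = 0.23228 / 0.0403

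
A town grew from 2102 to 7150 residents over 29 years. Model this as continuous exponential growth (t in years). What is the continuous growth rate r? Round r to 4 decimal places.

r ≈ 0.0422 per year

7150 = 2102 · e^(r·29)
e^(29r) = 7150/2102 = 3.40152
r = ln(3.40152) / 29 = 1.22422 / 29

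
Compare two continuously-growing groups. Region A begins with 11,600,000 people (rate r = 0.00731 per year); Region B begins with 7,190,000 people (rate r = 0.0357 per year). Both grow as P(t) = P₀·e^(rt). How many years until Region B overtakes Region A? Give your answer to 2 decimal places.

t ≈ 16.85 years

11600000·e^(0.00731t) = 7190000·e^(0.0357t)
11600000/7190000 = e^((0.0357 − 0.00731)t) → ln(1.61335) = 0.02839·t
t = 0.47831 / 0.02839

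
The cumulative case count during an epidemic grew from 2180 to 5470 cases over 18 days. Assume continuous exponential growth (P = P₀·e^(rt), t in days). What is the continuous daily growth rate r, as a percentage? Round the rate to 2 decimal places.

5470 = 2180 · e^(r·18)
e^(18r) = 5470/2180 = 2.50917
r = ln(2.50917) / 18 = 0.91995 / 18

r ≈ 5.11% per day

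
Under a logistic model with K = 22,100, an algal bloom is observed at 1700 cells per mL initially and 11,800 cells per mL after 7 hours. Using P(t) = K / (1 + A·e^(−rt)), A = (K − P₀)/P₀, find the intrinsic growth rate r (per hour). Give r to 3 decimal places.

A = (22100 − 1700)/1700 = 12
11800 = 22100/(1 + 12·e^(−r·7)) → e^(−7r) = (1.87288 − 1)/12 = 0.07274
r = −ln(0.07274)/7 = 2.62086/7

r ≈ 0.374 per hour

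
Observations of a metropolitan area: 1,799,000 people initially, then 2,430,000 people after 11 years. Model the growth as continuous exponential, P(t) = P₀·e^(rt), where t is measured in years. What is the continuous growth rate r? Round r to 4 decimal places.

2430000 = 1799000 · e^(r·11)
e^(11r) = 2430000/1799000 = 1.35075
r = ln(1.35075) / 11 = 0.30066 / 11

r ≈ 0.0273 per year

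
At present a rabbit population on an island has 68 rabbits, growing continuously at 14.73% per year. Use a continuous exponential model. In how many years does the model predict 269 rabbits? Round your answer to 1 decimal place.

t ≈ 9.3 years

269 = 68 · e^(0.1473·t)
t = ln(269/68) / 0.1473 = ln(3.95588) / 0.1473 = 1.3752 / 0.1473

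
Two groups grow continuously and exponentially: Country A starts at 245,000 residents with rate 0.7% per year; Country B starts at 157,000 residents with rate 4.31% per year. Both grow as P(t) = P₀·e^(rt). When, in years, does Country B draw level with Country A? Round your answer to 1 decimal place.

245000·e^(0.007t) = 157000·e^(0.0431t)
245000/157000 = e^((0.0431 − 0.007)t) → ln(1.56051) = 0.0361·t
t = 0.44501 / 0.0361

t ≈ 12.3 years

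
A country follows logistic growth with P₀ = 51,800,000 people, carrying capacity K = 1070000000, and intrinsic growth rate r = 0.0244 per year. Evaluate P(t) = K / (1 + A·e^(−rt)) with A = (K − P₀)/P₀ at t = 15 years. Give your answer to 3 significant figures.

≈ 73,100,000 people

A = (1070000000 − 51800000)/51800000 = 19.65637
P(15) = 1070000000 / (1 + 19.65637·e^(−0.0244·15)) = 1070000000 / (1 + 19.65637·0.693503)
= 1070000000 / 14.63175 ≈ 73128650.92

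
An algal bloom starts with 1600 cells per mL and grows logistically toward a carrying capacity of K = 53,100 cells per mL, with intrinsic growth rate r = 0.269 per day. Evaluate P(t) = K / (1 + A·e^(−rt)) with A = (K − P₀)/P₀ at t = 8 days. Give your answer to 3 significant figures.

A = (53100 − 1600)/1600 = 32.1875
P(8) = 53100 / (1 + 32.1875·e^(−0.269·8)) = 53100 / (1 + 32.1875·0.116251)
= 53100 / 4.74184 ≈ 11198.18

≈ 11,200 cells per mL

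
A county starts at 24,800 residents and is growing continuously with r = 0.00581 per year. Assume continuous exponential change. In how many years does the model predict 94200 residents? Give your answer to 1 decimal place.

94200 = 24800 · e^(0.00581·t)
t = ln(94200/24800) / 0.00581 = ln(3.79839) / 0.00581 = 1.33458 / 0.00581

t ≈ 229.7 years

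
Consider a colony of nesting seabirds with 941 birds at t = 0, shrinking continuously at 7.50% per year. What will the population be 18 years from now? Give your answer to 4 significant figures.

≈ 243.9 birds

P(18) = 941 · e^(-0.075·18) = 941 · e^(-1.35)
= 941 · 0.25924 ≈ 243.95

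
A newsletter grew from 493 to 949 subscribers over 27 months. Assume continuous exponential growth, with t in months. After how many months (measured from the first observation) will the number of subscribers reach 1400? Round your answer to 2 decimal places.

t ≈ 43.03 months

r = ln(949/493) / 27 ≈ 0.024256 per month
t = ln(1400/493) / r = 1.04372 / 0.024256 ≈ 43.03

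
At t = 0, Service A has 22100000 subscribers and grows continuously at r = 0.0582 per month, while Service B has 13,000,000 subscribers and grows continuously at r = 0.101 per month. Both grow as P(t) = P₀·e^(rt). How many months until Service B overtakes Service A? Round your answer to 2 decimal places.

22100000·e^(0.0582t) = 13000000·e^(0.101t)
22100000/13000000 = e^((0.101 − 0.0582)t) → ln(1.7) = 0.0428·t
t = 0.53063 / 0.0428

t ≈ 12.40 months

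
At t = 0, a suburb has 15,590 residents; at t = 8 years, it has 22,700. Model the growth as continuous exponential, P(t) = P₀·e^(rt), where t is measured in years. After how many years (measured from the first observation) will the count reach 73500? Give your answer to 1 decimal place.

r = ln(22700/15590) / 8 ≈ 0.046967 per year
t = ln(73500/15590) / r = 1.55066 / 0.046967 ≈ 33.016

t ≈ 33.0 years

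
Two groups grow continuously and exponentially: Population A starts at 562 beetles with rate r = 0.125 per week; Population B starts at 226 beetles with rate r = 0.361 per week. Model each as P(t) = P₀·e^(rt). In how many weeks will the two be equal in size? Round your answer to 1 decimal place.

562·e^(0.125t) = 226·e^(0.361t)
562/226 = e^((0.361 − 0.125)t) → ln(2.48673) = 0.236·t
t = 0.91097 / 0.236

t ≈ 3.9 weeks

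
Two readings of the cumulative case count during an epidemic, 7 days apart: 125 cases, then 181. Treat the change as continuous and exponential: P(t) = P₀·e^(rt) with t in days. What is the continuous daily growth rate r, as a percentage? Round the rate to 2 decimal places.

r ≈ 5.29% per day

181 = 125 · e^(r·7)
e^(7r) = 181/125 = 1.448
r = ln(1.448) / 7 = 0.37018 / 7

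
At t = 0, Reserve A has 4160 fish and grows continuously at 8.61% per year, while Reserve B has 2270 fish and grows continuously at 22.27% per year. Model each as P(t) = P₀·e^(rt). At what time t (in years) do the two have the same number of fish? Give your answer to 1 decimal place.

t ≈ 4.4 years

4160·e^(0.0861t) = 2270·e^(0.2227t)
4160/2270 = e^((0.2227 − 0.0861)t) → ln(1.8326) = 0.1366·t
t = 0.60574 / 0.1366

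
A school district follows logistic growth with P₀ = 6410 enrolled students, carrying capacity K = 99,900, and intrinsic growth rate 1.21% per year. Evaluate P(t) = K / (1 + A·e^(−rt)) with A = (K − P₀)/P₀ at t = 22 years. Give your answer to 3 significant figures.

≈ 8,200 enrolled students

A = (99900 − 6410)/6410 = 14.58502
P(22) = 99900 / (1 + 14.58502·e^(−0.0121·22)) = 99900 / (1 + 14.58502·0.766286)
= 99900 / 12.1763 ≈ 8204.46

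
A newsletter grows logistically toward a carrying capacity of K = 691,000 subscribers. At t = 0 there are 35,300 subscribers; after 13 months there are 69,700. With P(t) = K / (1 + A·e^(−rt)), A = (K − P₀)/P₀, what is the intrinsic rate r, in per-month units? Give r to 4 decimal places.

r ≈ 0.0565 per month

A = (691000 − 35300)/35300 = 18.57507
69700 = 691000/(1 + 18.57507·e^(−r·13)) → e^(−13r) = (9.91392 − 1)/18.57507 = 0.479886
r = −ln(0.479886)/13 = 0.73421/13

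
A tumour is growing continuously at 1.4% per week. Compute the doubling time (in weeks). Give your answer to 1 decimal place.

doubling time ≈ 49.5 weeks

doubling time = ln(2) / |r| = 0.69315 / 0.014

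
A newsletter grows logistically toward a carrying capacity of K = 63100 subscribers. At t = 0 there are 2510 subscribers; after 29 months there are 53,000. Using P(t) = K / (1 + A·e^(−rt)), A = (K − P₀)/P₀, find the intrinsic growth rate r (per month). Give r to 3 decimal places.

r ≈ 0.167 per month

A = (63100 − 2510)/2510 = 24.13944
53000 = 63100/(1 + 24.13944·e^(−r·29)) → e^(−29r) = (1.19057 − 1)/24.13944 = 0.007894
r = −ln(0.007894)/29 = 4.8416/29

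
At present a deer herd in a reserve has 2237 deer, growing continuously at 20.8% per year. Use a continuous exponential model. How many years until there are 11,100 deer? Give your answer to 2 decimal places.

t ≈ 7.70 years

11100 = 2237 · e^(0.208·t)
t = ln(11100/2237) / 0.208 = ln(4.962) / 0.208 = 1.60181 / 0.208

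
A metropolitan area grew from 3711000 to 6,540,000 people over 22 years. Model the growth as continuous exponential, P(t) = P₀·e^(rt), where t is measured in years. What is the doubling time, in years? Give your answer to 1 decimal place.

doubling time ≈ 26.9 years

r = ln(6540000/3711000) / 22 = ln(1.76233) / 22 ≈ 0.025756 per year
doubling time = ln 2 / |r| = 0.69315 / 0.025756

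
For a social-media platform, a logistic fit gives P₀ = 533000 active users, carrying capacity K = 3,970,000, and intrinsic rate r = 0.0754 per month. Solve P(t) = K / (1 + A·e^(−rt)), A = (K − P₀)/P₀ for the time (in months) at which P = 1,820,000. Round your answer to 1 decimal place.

A = (3970000 − 533000)/533000 = 6.44841
1820000 = 3970000/(1 + 6.44841·e^(−0.0754t)) → 1 + 6.44841·e^(−0.0754t) = 2.18132
e^(−0.0754t) = 0.183195 → t = ln(5.45865)/0.0754 = 1.6972/0.0754

t ≈ 22.5 months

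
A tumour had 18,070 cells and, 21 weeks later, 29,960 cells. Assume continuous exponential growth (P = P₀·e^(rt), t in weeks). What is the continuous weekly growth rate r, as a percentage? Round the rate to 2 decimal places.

r ≈ 2.41% per week

29960 = 18070 · e^(r·21)
e^(21r) = 29960/18070 = 1.658
r = ln(1.658) / 21 = 0.50561 / 21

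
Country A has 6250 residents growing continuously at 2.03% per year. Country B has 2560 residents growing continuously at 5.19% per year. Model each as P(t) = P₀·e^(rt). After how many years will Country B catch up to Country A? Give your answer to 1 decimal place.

t ≈ 28.2 years

6250·e^(0.0203t) = 2560·e^(0.0519t)
6250/2560 = e^((0.0519 − 0.0203)t) → ln(2.44141) = 0.0316·t
t = 0.89257 / 0.0316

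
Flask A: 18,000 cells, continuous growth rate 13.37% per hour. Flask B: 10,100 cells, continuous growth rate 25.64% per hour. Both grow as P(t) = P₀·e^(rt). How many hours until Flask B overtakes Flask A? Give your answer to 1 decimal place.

t ≈ 4.7 hours

18000·e^(0.1337t) = 10100·e^(0.2564t)
18000/10100 = e^((0.2564 − 0.1337)t) → ln(1.78218) = 0.1227·t
t = 0.57784 / 0.1227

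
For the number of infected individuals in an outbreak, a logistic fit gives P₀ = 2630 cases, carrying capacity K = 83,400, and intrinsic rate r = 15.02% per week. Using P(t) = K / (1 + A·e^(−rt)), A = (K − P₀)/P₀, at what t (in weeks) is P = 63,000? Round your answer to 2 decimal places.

t ≈ 30.31 weeks

A = (83400 − 2630)/2630 = 30.71103
63000 = 83400/(1 + 30.71103·e^(−0.1502t)) → 1 + 30.71103·e^(−0.1502t) = 1.32381
e^(−0.1502t) = 0.010544 → t = ln(94.84288)/0.1502 = 4.55222/0.1502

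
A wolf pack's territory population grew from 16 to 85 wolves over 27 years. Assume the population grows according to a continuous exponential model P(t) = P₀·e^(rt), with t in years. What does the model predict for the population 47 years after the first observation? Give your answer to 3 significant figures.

≈ 293 wolves

r = ln(85/16) / 27 ≈ 0.061854 per year
P(47) = 16 · e^(0.061854·47) = 16 · 18.30448 ≈ 292.87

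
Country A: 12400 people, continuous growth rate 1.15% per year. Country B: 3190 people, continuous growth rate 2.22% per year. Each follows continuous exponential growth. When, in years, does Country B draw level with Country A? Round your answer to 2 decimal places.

t ≈ 126.89 years

12400·e^(0.0115t) = 3190·e^(0.0222t)
12400/3190 = e^((0.0222 − 0.0115)t) → ln(3.88715) = 0.0107·t
t = 1.35768 / 0.0107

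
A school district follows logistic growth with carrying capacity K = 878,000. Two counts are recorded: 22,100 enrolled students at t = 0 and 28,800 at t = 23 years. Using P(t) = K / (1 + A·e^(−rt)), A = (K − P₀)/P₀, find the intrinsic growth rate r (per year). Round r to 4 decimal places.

A = (878000 − 22100)/22100 = 38.72851
28800 = 878000/(1 + 38.72851·e^(−r·23)) → e^(−23r) = (30.48611 − 1)/38.72851 = 0.761354
r = −ln(0.761354)/23 = 0.27266/23

r ≈ 0.0119 per year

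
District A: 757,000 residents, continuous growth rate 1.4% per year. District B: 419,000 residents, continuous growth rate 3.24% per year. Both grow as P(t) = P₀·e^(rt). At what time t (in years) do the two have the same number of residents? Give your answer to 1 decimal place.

t ≈ 32.1 years

757000·e^(0.014t) = 419000·e^(0.0324t)
757000/419000 = e^((0.0324 − 0.014)t) → ln(1.80668) = 0.0184·t
t = 0.59149 / 0.0184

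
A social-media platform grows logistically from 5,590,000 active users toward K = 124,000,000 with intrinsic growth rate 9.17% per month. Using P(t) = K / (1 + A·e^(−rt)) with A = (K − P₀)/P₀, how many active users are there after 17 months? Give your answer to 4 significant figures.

A = (124000000 − 5590000)/5590000 = 21.18247
P(17) = 124000000 / (1 + 21.18247·e^(−0.0917·17)) = 124000000 / (1 + 21.18247·0.210367)
= 124000000 / 5.4561 ≈ 22726857.16

≈ 22,730,000 active users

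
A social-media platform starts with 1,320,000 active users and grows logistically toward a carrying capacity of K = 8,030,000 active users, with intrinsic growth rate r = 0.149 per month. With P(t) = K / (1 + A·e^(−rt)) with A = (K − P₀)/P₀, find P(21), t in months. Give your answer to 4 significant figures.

≈ 6,569,000 active users

A = (8030000 − 1320000)/1320000 = 5.08333
P(21) = 8030000 / (1 + 5.08333·e^(−0.149·21)) = 8030000 / (1 + 5.08333·0.043762)
= 8030000 / 1.22245 ≈ 6568751.75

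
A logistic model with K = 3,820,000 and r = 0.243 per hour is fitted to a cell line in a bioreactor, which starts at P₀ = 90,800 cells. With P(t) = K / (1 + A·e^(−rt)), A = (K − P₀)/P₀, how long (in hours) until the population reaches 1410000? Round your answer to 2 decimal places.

t ≈ 13.08 hours

A = (3820000 − 90800)/90800 = 41.07048
1410000 = 3820000/(1 + 41.07048·e^(−0.243t)) → 1 + 41.07048·e^(−0.243t) = 2.70922
e^(−0.243t) = 0.041617 → t = ln(24.02879)/0.243 = 3.17925/0.243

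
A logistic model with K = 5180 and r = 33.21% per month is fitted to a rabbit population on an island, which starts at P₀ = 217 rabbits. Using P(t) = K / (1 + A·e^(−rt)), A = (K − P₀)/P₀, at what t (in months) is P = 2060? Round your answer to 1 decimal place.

A = (5180 − 217)/217 = 22.87097
2060 = 5180/(1 + 22.87097·e^(−0.3321t)) → 1 + 22.87097·e^(−0.3321t) = 2.51456
e^(−0.3321t) = 0.066222 → t = ln(15.1007)/0.3321 = 2.71474/0.3321

t ≈ 8.2 months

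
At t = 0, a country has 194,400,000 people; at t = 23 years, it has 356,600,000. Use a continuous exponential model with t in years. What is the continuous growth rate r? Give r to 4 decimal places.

r ≈ 0.0264 per year

356600000 = 194400000 · e^(r·23)
e^(23r) = 356600000/194400000 = 1.83436
r = ln(1.83436) / 23 = 0.6067 / 23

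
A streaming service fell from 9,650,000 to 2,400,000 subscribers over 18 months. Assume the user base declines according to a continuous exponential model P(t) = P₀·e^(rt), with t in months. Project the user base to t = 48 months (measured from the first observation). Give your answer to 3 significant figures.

≈ 236,000 subscribers

r = ln(2400000/9650000) / 18 ≈ -0.077305 per month
P(48) = 9650000 · e^(-0.077305·48) = 9650000 · 0.02446 ≈ 236057.49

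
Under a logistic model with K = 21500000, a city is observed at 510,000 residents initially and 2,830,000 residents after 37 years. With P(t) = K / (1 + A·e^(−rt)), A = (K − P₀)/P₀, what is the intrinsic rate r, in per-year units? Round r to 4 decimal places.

A = (21500000 − 510000)/510000 = 41.15686
2830000 = 21500000/(1 + 41.15686·e^(−r·37)) → e^(−37r) = (7.59717 − 1)/41.15686 = 0.160293
r = −ln(0.160293)/37 = 1.83075/37

r ≈ 0.0495 per year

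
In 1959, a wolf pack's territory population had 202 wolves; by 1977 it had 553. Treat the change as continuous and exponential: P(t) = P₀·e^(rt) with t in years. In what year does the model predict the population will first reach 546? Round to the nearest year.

r = ln(553/202) / 18 = 1.00709/18 ≈ 0.055949 per year
t = ln(546/202) / r = 0.99435/0.055949 ≈ 17.77 years after 1959

year 1977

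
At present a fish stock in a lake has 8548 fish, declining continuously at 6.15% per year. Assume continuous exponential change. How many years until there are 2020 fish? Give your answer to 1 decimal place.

2020 = 8548 · e^(-0.0615·t)
t = ln(2020/8548) / -0.0615 = ln(0.23631) / -0.0615 = -1.4426 / -0.0615

t ≈ 23.5 years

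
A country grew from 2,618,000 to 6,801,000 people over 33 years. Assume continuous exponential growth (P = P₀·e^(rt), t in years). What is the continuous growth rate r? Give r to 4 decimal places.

6801000 = 2618000 · e^(r·33)
e^(33r) = 6801000/2618000 = 2.59778
r = ln(2.59778) / 33 = 0.95466 / 33

r ≈ 0.0289 per year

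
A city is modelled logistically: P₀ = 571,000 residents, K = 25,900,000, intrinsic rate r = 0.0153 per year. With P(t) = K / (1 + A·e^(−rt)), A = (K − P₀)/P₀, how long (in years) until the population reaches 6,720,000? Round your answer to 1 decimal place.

A = (25900000 − 571000)/571000 = 44.35902
6720000 = 25900000/(1 + 44.35902·e^(−0.0153t)) → 1 + 44.35902·e^(−0.0153t) = 3.85417
e^(−0.0153t) = 0.064342 → t = ln(15.54185)/0.0153 = 2.74354/0.0153

t ≈ 179.3 years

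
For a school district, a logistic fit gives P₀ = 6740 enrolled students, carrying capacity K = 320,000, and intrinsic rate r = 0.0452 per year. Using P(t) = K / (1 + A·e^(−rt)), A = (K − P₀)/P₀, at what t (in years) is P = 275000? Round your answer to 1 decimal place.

t ≈ 125.0 years

A = (320000 − 6740)/6740 = 46.47774
275000 = 320000/(1 + 46.47774·e^(−0.0452t)) → 1 + 46.47774·e^(−0.0452t) = 1.16364
e^(−0.0452t) = 0.003521 → t = ln(284.03066)/0.0452 = 5.64908/0.0452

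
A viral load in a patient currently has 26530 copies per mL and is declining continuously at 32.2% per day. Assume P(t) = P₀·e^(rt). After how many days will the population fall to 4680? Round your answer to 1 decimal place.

4680 = 26530 · e^(-0.322·t)
t = ln(4680/26530) / -0.322 = ln(0.1764) / -0.322 = -1.73498 / -0.322

t ≈ 5.4 days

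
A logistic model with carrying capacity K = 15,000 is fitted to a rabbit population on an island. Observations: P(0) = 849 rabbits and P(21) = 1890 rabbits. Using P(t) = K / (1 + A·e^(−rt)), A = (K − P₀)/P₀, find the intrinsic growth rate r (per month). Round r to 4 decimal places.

r ≈ 0.0417 per month

A = (15000 − 849)/849 = 16.66784
1890 = 15000/(1 + 16.66784·e^(−r·21)) → e^(−21r) = (7.93651 − 1)/16.66784 = 0.416161
r = −ln(0.416161)/21 = 0.87668/21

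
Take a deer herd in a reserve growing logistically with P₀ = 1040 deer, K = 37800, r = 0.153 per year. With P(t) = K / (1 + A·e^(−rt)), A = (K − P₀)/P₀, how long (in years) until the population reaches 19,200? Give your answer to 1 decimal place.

t ≈ 23.5 years

A = (37800 − 1040)/1040 = 35.34615
19200 = 37800/(1 + 35.34615·e^(−0.153t)) → 1 + 35.34615·e^(−0.153t) = 1.96875
e^(−0.153t) = 0.027408 → t = ln(36.48635)/0.153 = 3.59694/0.153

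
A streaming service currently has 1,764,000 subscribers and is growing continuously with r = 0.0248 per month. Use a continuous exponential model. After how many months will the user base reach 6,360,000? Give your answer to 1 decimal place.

t ≈ 51.7 months

6360000 = 1764000 · e^(0.0248·t)
t = ln(6360000/1764000) / 0.0248 = ln(3.60544) / 0.0248 = 1.28244 / 0.0248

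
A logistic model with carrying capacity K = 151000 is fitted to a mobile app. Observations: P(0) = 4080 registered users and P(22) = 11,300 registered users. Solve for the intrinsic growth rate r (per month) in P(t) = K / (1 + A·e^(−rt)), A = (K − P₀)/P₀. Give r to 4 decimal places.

A = (151000 − 4080)/4080 = 36.0098
11300 = 151000/(1 + 36.0098·e^(−r·22)) → e^(−22r) = (13.36283 − 1)/36.0098 = 0.343318
r = −ln(0.343318)/22 = 1.0691/22

r ≈ 0.0486 per month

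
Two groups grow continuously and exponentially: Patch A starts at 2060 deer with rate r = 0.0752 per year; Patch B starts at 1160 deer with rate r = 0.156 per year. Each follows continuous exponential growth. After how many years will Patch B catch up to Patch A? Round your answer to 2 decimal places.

t ≈ 7.11 years

2060·e^(0.0752t) = 1160·e^(0.156t)
2060/1160 = e^((0.156 − 0.0752)t) → ln(1.77586) = 0.0808·t
t = 0.57429 / 0.0808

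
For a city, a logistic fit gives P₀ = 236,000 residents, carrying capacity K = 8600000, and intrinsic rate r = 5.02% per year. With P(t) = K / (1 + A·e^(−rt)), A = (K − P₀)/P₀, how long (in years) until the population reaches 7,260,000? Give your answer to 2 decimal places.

A = (8600000 − 236000)/236000 = 35.44068
7260000 = 8600000/(1 + 35.44068·e^(−0.0502t)) → 1 + 35.44068·e^(−0.0502t) = 1.18457
e^(−0.0502t) = 0.005208 → t = ln(192.01442)/0.0502 = 5.25757/0.0502

t ≈ 104.73 years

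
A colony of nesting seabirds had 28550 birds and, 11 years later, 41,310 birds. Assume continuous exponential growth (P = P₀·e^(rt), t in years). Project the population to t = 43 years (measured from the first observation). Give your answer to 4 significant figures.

≈ 121,000 birds

r = ln(41310/28550) / 11 ≈ 0.033586 per year
P(43) = 28550 · e^(0.033586·43) = 28550 · 4.23848 ≈ 121008.58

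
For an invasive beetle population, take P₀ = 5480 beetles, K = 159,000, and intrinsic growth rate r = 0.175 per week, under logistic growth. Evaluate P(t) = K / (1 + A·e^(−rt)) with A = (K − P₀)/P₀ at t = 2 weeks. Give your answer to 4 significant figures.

≈ 7,666 beetles

A = (159000 − 5480)/5480 = 28.0146
P(2) = 159000 / (1 + 28.0146·e^(−0.175·2)) = 159000 / (1 + 28.0146·0.704688)
= 159000 / 20.74155 ≈ 7665.77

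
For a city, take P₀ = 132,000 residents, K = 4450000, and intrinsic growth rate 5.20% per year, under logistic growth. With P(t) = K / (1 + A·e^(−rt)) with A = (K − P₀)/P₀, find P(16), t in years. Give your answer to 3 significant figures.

≈ 292,000 residents

A = (4450000 − 132000)/132000 = 32.71212
P(16) = 4450000 / (1 + 32.71212·e^(−0.052·16)) = 4450000 / (1 + 32.71212·0.435178)
= 4450000 / 15.2356 ≈ 292079.13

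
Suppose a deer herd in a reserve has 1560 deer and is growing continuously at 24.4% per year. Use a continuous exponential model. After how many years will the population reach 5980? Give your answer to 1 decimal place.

5980 = 1560 · e^(0.244·t)
t = ln(5980/1560) / 0.244 = ln(3.83333) / 0.244 = 1.34373 / 0.244

t ≈ 5.5 years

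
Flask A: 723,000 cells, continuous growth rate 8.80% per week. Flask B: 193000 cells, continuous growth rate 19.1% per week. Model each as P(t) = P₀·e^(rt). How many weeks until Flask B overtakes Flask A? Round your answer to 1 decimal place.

t ≈ 12.8 weeks

723000·e^(0.088t) = 193000·e^(0.191t)
723000/193000 = e^((0.191 − 0.088)t) → ln(3.74611) = 0.103·t
t = 1.32072 / 0.103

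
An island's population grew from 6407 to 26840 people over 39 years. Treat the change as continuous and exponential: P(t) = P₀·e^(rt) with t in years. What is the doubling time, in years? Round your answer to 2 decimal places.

doubling time ≈ 18.87 years

r = ln(26840/6407) / 39 = ln(4.18917) / 39 ≈ 0.036731 per year
doubling time = ln 2 / |r| = 0.69315 / 0.036731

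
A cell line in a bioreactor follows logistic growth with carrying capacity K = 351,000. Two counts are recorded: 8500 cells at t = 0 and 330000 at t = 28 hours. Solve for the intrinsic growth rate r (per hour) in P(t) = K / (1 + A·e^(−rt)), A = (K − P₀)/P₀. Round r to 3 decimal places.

A = (351000 − 8500)/8500 = 40.29412
330000 = 351000/(1 + 40.29412·e^(−r·28)) → e^(−28r) = (1.06364 − 1)/40.29412 = 0.001579
r = −ln(0.001579)/28 = 6.45078/28

r ≈ 0.230 per hour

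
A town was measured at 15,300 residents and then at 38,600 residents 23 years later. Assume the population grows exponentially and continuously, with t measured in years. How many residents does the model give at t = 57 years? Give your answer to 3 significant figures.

≈ 152,000 residents

r = ln(38600/15300) / 23 ≈ 0.040235 per year
P(57) = 15300 · e^(0.040235·57) = 15300 · 9.90838 ≈ 151598.27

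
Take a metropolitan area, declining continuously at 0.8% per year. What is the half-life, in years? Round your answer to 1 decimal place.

half-life = ln(2) / |r| = 0.69315 / 0.008

half-life ≈ 86.6 years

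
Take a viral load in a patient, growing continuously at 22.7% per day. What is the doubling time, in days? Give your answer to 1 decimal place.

doubling time = ln(2) / |r| = 0.69315 / 0.227

doubling time ≈ 3.1 days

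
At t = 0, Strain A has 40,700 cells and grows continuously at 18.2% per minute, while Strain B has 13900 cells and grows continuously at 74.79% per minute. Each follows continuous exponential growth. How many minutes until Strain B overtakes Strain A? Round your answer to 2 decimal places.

t ≈ 1.90 minutes

40700·e^(0.182t) = 13900·e^(0.7479t)
40700/13900 = e^((0.7479 − 0.182)t) → ln(2.92806) = 0.5659·t
t = 1.07434 / 0.5659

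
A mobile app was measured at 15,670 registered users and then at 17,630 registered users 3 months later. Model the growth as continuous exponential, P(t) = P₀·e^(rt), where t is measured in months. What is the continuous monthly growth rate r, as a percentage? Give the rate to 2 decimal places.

17630 = 15670 · e^(r·3)
e^(3r) = 17630/15670 = 1.12508
r = ln(1.12508) / 3 = 0.11785 / 3

r ≈ 3.93% per month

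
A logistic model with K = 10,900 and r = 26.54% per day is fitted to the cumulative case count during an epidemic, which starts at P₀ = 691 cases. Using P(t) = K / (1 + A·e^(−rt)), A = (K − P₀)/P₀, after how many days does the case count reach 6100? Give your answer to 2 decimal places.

A = (10900 − 691)/691 = 14.77424
6100 = 10900/(1 + 14.77424·e^(−0.2654t)) → 1 + 14.77424·e^(−0.2654t) = 1.78689
e^(−0.2654t) = 0.053261 → t = ln(18.7756)/0.2654 = 2.93256/0.2654

t ≈ 11.05 days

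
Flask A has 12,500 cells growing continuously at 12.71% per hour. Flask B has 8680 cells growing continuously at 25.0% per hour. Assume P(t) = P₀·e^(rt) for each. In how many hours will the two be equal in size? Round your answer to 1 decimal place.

t ≈ 3.0 hours

12500·e^(0.1271t) = 8680·e^(0.25t)
12500/8680 = e^((0.25 − 0.1271)t) → ln(1.44009) = 0.1229·t
t = 0.36471 / 0.1229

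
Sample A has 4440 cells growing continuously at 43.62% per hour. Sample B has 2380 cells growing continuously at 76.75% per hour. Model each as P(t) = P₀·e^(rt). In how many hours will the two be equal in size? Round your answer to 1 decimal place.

4440·e^(0.4362t) = 2380·e^(0.7675t)
4440/2380 = e^((0.7675 − 0.4362)t) → ln(1.86555) = 0.3313·t
t = 0.62355 / 0.3313

t ≈ 1.9 hours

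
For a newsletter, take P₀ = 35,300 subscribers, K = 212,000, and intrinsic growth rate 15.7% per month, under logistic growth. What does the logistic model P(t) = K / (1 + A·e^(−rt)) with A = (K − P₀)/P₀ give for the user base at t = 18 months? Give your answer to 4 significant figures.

A = (212000 − 35300)/35300 = 5.00567
P(18) = 212000 / (1 + 5.00567·e^(−0.157·18)) = 212000 / (1 + 5.00567·0.059249)
= 212000 / 1.29658 ≈ 163506.75

≈ 163,500 subscribers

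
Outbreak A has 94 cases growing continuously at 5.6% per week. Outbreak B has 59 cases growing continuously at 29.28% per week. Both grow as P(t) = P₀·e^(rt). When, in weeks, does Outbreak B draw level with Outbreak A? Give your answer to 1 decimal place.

94·e^(0.056t) = 59·e^(0.2928t)
94/59 = e^((0.2928 − 0.056)t) → ln(1.59322) = 0.2368·t
t = 0.46576 / 0.2368

t ≈ 2.0 weeks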